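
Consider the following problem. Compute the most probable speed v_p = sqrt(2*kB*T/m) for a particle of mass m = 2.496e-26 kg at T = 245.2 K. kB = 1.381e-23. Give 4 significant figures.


Step 1: Numerator = 2*kB*T = 2*1.381e-23*245.2 = 6.772e-21
Step 2: Ratio = 6.772e-21 / 2.496e-26 = 2.713e+05
Step 3: v_p = sqrt(2.713e+05) = 520.9 m/s

520.9


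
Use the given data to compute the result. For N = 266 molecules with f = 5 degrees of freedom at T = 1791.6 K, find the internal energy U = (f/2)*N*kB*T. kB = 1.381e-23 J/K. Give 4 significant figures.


Step 1: f/2 = 5/2 = 2.5
Step 2: N*kB*T = 266*1.381e-23*1791.6 = 6.581e-18
Step 3: U = 2.5 * 6.581e-18 = 1.645e-17 J

1.645e-17


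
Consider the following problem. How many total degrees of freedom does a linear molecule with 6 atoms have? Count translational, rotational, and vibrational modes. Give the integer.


Step 1: Translational DOF = 3
Step 2: Rotational DOF (linear) = 2
Step 3: Vibrational DOF = 3*6 - 5 = 13
Step 4: Total = 3 + 2 + 13 = 18

18


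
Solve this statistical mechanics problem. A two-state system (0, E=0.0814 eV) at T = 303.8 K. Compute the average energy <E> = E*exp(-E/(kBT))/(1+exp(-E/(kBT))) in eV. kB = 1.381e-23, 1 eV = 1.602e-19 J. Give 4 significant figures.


Step 1: beta*E = 0.0814*1.602e-19/(1.381e-23*303.8) = 3.108
Step 2: exp(-beta*E) = 0.04468
Step 3: <E> = 0.0814*0.04468/(1+0.04468) = 0.003482 eV

0.003482


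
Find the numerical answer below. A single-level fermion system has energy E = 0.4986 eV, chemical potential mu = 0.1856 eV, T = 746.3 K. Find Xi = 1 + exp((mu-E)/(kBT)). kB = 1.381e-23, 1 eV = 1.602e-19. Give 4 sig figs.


Step 1: (mu - E) = 0.1856 - 0.4986 = -0.313 eV
Step 2: x = (mu-E)*eV/(kB*T) = -0.313*1.602e-19/(1.381e-23*746.3) = -4.865
Step 3: exp(x) = 0.00771
Step 4: Xi = 1 + 0.00771 = 1.008

1.008


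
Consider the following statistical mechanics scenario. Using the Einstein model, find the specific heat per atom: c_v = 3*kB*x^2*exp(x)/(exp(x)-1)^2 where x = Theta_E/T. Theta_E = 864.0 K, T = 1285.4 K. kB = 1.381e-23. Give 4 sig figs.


Step 1: x = Theta_E/T = 864.0/1285.4 = 0.6722
Step 2: x^2 = 0.4518
Step 3: exp(x) = 1.958
Step 4: c_v = 3*1.381e-23*0.4518*1.958/(1.958-1)^2 = 3.99e-23

3.99e-23


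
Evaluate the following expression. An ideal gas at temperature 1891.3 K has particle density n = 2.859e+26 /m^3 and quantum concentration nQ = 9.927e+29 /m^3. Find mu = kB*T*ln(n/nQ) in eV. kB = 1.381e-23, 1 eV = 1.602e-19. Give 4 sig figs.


Step 1: n/nQ = 2.859e+26/9.927e+29 = 0.000288
Step 2: ln(n/nQ) = -8.153
Step 3: mu = kB*T*ln(n/nQ) = 2.612e-20*-8.153 = -2.129e-19 J
Step 4: Convert to eV: -2.129e-19/1.602e-19 = -1.329 eV

-1.329


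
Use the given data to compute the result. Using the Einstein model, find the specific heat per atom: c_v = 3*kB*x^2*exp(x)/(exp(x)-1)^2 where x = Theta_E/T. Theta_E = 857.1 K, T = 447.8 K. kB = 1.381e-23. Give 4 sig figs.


Step 1: x = Theta_E/T = 857.1/447.8 = 1.914
Step 2: x^2 = 3.663
Step 3: exp(x) = 6.78
Step 4: c_v = 3*1.381e-23*3.663*6.78/(6.78-1)^2 = 3.08e-23

3.08e-23


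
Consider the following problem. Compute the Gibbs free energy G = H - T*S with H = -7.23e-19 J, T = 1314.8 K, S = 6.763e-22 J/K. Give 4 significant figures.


Step 1: T*S = 1314.8 * 6.763e-22 = 8.892e-19 J
Step 2: G = H - T*S = -7.23e-19 - 8.892e-19
Step 3: G = -1.612e-18 J

-1.612e-18


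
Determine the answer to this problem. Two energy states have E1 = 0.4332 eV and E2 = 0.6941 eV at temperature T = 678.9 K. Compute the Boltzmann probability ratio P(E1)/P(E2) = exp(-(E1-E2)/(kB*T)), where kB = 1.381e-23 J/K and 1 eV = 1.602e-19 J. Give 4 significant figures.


Step 1: Compute energy difference dE = E1 - E2 = 0.4332 - 0.6941 = -0.2609 eV
Step 2: Convert to Joules: dE_J = -0.2609 * 1.602e-19 = -4.18e-20 J
Step 3: Compute exponent = -dE_J / (kB * T) = -(-4.18e-20) / (1.381e-23 * 678.9) = 4.458
Step 4: P(E1)/P(E2) = exp(4.458) = 86.31

86.31


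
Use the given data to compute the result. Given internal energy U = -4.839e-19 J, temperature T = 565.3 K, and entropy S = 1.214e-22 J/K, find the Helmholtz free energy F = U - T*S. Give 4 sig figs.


Step 1: T*S = 565.3 * 1.214e-22 = 6.863e-20 J
Step 2: F = U - T*S = -4.839e-19 - 6.863e-20
Step 3: F = -5.525e-19 J

-5.525e-19


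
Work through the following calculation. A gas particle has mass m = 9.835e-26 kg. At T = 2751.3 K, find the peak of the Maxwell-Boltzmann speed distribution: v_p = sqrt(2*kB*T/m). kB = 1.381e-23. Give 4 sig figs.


Step 1: Numerator = 2*kB*T = 2*1.381e-23*2751.3 = 7.599e-20
Step 2: Ratio = 7.599e-20 / 9.835e-26 = 7.727e+05
Step 3: v_p = sqrt(7.727e+05) = 879 m/s

879


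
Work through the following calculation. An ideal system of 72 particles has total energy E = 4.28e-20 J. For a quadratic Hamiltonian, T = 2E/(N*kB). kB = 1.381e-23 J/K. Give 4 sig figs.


Step 1: Numerator = 2*E = 2*4.28e-20 = 8.56e-20 J
Step 2: Denominator = N*kB = 72*1.381e-23 = 9.943e-22
Step 3: T = 8.56e-20 / 9.943e-22 = 86.09 K

86.09


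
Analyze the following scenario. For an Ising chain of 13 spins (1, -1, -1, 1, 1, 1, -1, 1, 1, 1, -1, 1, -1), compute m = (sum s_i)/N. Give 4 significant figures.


Step 1: Count up spins (+1): 8, down spins (-1): 5
Step 2: Total magnetization M = 8 - 5 = 3
Step 3: m = M/N = 3/13 = 0.2308

0.2308


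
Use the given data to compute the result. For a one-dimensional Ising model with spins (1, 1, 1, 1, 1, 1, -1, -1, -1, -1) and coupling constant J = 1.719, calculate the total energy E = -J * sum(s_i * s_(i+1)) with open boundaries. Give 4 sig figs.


Step 1: Nearest-neighbor products: 1, 1, 1, 1, 1, -1, 1, 1, 1
Step 2: Sum of products = 7
Step 3: E = -1.719 * 7 = -12.03

-12.03


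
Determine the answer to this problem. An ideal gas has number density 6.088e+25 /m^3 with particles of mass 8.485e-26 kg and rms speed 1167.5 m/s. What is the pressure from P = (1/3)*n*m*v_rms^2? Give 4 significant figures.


Step 1: v_rms^2 = 1167.5^2 = 1.363e+06
Step 2: n*m = 6.088e+25*8.485e-26 = 5.166
Step 3: P = (1/3)*5.166*1.363e+06 = 2.347e+06 Pa

2.347e+06


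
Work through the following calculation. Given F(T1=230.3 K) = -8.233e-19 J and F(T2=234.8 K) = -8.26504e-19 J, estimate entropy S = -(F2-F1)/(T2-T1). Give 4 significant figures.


Step 1: dF = F2 - F1 = -8.26504e-19 - (-8.233e-19) = -3.204e-21 J
Step 2: dT = T2 - T1 = 234.8 - 230.3 = 4.5 K
Step 3: S = -dF/dT = -(-3.204e-21)/4.5 = 7.12e-22 J/K

7.12e-22


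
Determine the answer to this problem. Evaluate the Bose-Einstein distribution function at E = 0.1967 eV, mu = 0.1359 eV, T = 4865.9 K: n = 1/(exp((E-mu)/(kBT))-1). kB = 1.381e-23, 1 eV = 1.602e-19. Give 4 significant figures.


Step 1: (E - mu) = 0.0608 eV
Step 2: x = (E-mu)*eV/(kB*T) = 0.0608*1.602e-19/(1.381e-23*4865.9) = 0.1449
Step 3: exp(x) = 1.156
Step 4: n = 1/(exp(x)-1) = 6.411

6.411


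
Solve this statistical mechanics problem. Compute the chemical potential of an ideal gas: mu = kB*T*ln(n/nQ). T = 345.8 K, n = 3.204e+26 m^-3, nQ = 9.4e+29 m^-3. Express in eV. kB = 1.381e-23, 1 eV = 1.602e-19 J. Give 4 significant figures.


Step 1: n/nQ = 3.204e+26/9.4e+29 = 0.0003409
Step 2: ln(n/nQ) = -7.984
Step 3: mu = kB*T*ln(n/nQ) = 4.775e-21*-7.984 = -3.813e-20 J
Step 4: Convert to eV: -3.813e-20/1.602e-19 = -0.238 eV

-0.238


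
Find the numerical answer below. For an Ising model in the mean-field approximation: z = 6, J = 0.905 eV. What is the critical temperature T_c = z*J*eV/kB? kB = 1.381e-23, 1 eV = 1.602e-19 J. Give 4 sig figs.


Step 1: z*J = 6*0.905 = 5.43 eV
Step 2: Convert to Joules: 5.43*1.602e-19 = 8.699e-19 J
Step 3: T_c = 8.699e-19 / 1.381e-23 = 6.299e+04 K

6.299e+04


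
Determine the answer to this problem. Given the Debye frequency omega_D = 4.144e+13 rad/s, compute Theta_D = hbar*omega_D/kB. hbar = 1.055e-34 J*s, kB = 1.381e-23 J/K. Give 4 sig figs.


Step 1: hbar*omega_D = 1.055e-34 * 4.144e+13 = 4.372e-21 J
Step 2: Theta_D = 4.372e-21 / 1.381e-23
Step 3: Theta_D = 316.6 K

316.6


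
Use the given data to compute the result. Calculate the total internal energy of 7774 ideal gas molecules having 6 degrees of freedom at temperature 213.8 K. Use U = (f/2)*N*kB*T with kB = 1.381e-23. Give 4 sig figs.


Step 1: f/2 = 6/2 = 3.0
Step 2: N*kB*T = 7774*1.381e-23*213.8 = 2.295e-17
Step 3: U = 3.0 * 2.295e-17 = 6.886e-17 J

6.886e-17


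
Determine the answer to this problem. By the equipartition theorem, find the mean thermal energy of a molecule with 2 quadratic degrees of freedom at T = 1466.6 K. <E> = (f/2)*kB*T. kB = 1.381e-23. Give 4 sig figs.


Step 1: f/2 = 2/2 = 1
Step 2: kB*T = 1.381e-23 * 1466.6 = 2.025e-20
Step 3: <E> = 1 * 2.025e-20 = 2.025e-20 J

2.025e-20


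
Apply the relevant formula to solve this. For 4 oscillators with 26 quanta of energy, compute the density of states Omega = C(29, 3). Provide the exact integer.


Step 1: Use binomial coefficient C(29, 3)
Step 2: Numerator = 29! / 26!
Step 3: Denominator = 3!
Step 4: Omega = 3654

3654


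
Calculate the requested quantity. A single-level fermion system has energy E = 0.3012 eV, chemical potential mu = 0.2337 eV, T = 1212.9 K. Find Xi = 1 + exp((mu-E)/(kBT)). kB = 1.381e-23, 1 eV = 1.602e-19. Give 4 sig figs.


Step 1: (mu - E) = 0.2337 - 0.3012 = -0.0675 eV
Step 2: x = (mu-E)*eV/(kB*T) = -0.0675*1.602e-19/(1.381e-23*1212.9) = -0.6456
Step 3: exp(x) = 0.5244
Step 4: Xi = 1 + 0.5244 = 1.524

1.524


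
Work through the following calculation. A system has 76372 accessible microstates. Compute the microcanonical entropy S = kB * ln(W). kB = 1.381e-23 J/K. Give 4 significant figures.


Step 1: ln(W) = ln(76372) = 11.24
Step 2: S = kB * ln(W) = 1.381e-23 * 11.24
Step 3: S = 1.553e-22 J/K

1.553e-22


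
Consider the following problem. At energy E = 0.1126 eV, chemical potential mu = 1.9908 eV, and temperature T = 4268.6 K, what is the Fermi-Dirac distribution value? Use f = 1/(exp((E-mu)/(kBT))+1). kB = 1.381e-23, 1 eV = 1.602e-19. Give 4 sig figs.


Step 1: (E - mu) = 0.1126 - 1.9908 = -1.878 eV
Step 2: Convert: (E-mu)*eV = -3.009e-19 J
Step 3: x = (E-mu)*eV/(kB*T) = -5.104
Step 4: f = 1/(exp(-5.104)+1) = 0.994

0.994


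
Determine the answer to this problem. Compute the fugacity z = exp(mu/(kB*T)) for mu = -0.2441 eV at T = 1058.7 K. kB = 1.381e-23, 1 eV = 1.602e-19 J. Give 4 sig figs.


Step 1: Convert mu to Joules: -0.2441*1.602e-19 = -3.91e-20 J
Step 2: kB*T = 1.381e-23*1058.7 = 1.462e-20 J
Step 3: mu/(kB*T) = -2.675
Step 4: z = exp(-2.675) = 0.06893

0.06893


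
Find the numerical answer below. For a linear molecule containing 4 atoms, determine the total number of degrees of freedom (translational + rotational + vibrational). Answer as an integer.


Step 1: Translational DOF = 3
Step 2: Rotational DOF (linear) = 2
Step 3: Vibrational DOF = 3*4 - 5 = 7
Step 4: Total = 3 + 2 + 7 = 12

12


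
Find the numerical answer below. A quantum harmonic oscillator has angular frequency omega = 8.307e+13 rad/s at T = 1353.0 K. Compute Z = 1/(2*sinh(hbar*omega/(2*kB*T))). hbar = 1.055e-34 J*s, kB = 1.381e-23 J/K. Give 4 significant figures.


Step 1: Compute x = hbar*omega/(kB*T) = 1.055e-34*8.307e+13/(1.381e-23*1353.0) = 0.469
Step 2: x/2 = 0.2345
Step 3: sinh(x/2) = 0.2367
Step 4: Z = 1/(2*0.2367) = 2.113

2.113


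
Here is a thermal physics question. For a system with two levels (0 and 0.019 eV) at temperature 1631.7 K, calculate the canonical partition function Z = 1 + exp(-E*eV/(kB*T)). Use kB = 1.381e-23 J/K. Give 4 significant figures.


Step 1: Compute beta*E = E*eV/(kB*T) = 0.019*1.602e-19/(1.381e-23*1631.7) = 0.1351
Step 2: exp(-beta*E) = exp(-0.1351) = 0.8736
Step 3: Z = 1 + 0.8736 = 1.874

1.874


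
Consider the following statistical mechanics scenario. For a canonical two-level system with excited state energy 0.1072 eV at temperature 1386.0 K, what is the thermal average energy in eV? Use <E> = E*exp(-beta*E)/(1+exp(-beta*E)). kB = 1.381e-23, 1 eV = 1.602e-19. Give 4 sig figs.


Step 1: beta*E = 0.1072*1.602e-19/(1.381e-23*1386.0) = 0.8972
Step 2: exp(-beta*E) = 0.4077
Step 3: <E> = 0.1072*0.4077/(1+0.4077) = 0.03105 eV

0.03105


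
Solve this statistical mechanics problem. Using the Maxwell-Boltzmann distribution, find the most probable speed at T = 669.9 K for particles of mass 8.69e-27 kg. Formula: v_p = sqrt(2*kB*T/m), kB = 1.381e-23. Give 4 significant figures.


Step 1: Numerator = 2*kB*T = 2*1.381e-23*669.9 = 1.85e-20
Step 2: Ratio = 1.85e-20 / 8.69e-27 = 2.129e+06
Step 3: v_p = sqrt(2.129e+06) = 1459 m/s

1459


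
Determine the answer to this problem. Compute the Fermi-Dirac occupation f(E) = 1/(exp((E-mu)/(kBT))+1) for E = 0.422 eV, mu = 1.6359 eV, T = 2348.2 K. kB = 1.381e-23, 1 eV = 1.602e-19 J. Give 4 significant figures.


Step 1: (E - mu) = 0.422 - 1.6359 = -1.214 eV
Step 2: Convert: (E-mu)*eV = -1.945e-19 J
Step 3: x = (E-mu)*eV/(kB*T) = -5.997
Step 4: f = 1/(exp(-5.997)+1) = 0.9975

0.9975


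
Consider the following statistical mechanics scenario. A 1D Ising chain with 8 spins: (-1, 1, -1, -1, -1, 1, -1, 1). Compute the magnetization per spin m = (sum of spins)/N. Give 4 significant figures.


Step 1: Count up spins (+1): 3, down spins (-1): 5
Step 2: Total magnetization M = 3 - 5 = -2
Step 3: m = M/N = -2/8 = -0.25

-0.25


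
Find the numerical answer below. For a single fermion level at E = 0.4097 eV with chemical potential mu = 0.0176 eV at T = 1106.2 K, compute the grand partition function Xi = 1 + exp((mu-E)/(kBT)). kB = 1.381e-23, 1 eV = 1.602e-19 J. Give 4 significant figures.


Step 1: (mu - E) = 0.0176 - 0.4097 = -0.3921 eV
Step 2: x = (mu-E)*eV/(kB*T) = -0.3921*1.602e-19/(1.381e-23*1106.2) = -4.112
Step 3: exp(x) = 0.01638
Step 4: Xi = 1 + 0.01638 = 1.016

1.016


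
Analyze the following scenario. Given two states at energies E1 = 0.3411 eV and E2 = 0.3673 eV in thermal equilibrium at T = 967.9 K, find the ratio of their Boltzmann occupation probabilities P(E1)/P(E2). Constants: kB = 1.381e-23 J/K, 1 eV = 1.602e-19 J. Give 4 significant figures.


Step 1: Compute energy difference dE = E1 - E2 = 0.3411 - 0.3673 = -0.0262 eV
Step 2: Convert to Joules: dE_J = -0.0262 * 1.602e-19 = -4.197e-21 J
Step 3: Compute exponent = -dE_J / (kB * T) = -(-4.197e-21) / (1.381e-23 * 967.9) = 0.314
Step 4: P(E1)/P(E2) = exp(0.314) = 1.369

1.369


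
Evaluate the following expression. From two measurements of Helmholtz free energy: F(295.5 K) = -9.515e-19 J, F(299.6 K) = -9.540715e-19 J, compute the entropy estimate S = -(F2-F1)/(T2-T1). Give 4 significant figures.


Step 1: dF = F2 - F1 = -9.540715e-19 - (-9.515e-19) = -2.5715e-21 J
Step 2: dT = T2 - T1 = 299.6 - 295.5 = 4.1 K
Step 3: S = -dF/dT = -(-2.5715e-21)/4.1 = 6.272e-22 J/K

6.272e-22


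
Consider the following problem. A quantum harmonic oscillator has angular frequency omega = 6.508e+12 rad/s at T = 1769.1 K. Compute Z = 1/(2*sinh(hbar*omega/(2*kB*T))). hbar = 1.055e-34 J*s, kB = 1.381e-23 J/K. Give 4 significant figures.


Step 1: Compute x = hbar*omega/(kB*T) = 1.055e-34*6.508e+12/(1.381e-23*1769.1) = 0.0281
Step 2: x/2 = 0.01405
Step 3: sinh(x/2) = 0.01405
Step 4: Z = 1/(2*0.01405) = 35.58

35.58


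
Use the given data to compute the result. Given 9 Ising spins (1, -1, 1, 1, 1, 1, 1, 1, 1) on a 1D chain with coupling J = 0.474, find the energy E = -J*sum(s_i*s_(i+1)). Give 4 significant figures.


Step 1: Nearest-neighbor products: -1, -1, 1, 1, 1, 1, 1, 1
Step 2: Sum of products = 4
Step 3: E = -0.474 * 4 = -1.896

-1.896


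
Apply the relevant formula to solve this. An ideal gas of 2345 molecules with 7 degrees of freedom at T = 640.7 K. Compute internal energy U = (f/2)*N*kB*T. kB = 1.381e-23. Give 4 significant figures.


Step 1: f/2 = 7/2 = 3.5
Step 2: N*kB*T = 2345*1.381e-23*640.7 = 2.075e-17
Step 3: U = 3.5 * 2.075e-17 = 7.262e-17 J

7.262e-17


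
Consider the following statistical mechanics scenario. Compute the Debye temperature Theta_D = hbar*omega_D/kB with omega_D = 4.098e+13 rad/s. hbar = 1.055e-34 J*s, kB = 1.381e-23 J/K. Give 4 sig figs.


Step 1: hbar*omega_D = 1.055e-34 * 4.098e+13 = 4.323e-21 J
Step 2: Theta_D = 4.323e-21 / 1.381e-23
Step 3: Theta_D = 313.1 K

313.1


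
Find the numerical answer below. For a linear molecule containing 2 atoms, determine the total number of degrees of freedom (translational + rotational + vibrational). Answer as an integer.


Step 1: Translational DOF = 3
Step 2: Rotational DOF (linear) = 2
Step 3: Vibrational DOF = 3*2 - 5 = 1
Step 4: Total = 3 + 2 + 1 = 6

6


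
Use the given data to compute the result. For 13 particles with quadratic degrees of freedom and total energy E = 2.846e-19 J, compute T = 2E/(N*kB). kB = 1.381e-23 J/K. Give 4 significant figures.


Step 1: Numerator = 2*E = 2*2.846e-19 = 5.692e-19 J
Step 2: Denominator = N*kB = 13*1.381e-23 = 1.795e-22
Step 3: T = 5.692e-19 / 1.795e-22 = 3171 K

3171


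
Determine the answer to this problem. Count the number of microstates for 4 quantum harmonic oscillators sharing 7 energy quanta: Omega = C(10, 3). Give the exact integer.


Step 1: Use binomial coefficient C(10, 3)
Step 2: Numerator = 10! / 7!
Step 3: Denominator = 3!
Step 4: Omega = 120

120


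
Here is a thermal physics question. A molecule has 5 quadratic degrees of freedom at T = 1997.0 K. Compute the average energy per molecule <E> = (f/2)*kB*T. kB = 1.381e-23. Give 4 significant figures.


Step 1: f/2 = 5/2 = 2.5
Step 2: kB*T = 1.381e-23 * 1997.0 = 2.758e-20
Step 3: <E> = 2.5 * 2.758e-20 = 6.895e-20 J

6.895e-20


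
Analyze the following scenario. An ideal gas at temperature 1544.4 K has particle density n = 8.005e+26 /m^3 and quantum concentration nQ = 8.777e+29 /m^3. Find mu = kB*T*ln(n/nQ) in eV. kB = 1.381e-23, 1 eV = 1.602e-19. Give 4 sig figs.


Step 1: n/nQ = 8.005e+26/8.777e+29 = 0.000912
Step 2: ln(n/nQ) = -7
Step 3: mu = kB*T*ln(n/nQ) = 2.133e-20*-7 = -1.493e-19 J
Step 4: Convert to eV: -1.493e-19/1.602e-19 = -0.9319 eV

-0.9319


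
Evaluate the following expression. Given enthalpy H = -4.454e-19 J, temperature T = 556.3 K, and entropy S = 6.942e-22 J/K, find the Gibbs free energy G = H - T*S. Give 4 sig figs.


Step 1: T*S = 556.3 * 6.942e-22 = 3.862e-19 J
Step 2: G = H - T*S = -4.454e-19 - 3.862e-19
Step 3: G = -8.316e-19 J

-8.316e-19


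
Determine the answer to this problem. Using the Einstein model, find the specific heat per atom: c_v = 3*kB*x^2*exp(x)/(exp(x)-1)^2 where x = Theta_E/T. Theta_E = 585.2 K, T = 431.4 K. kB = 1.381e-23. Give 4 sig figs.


Step 1: x = Theta_E/T = 585.2/431.4 = 1.357
Step 2: x^2 = 1.84
Step 3: exp(x) = 3.883
Step 4: c_v = 3*1.381e-23*1.84*3.883/(3.883-1)^2 = 3.562e-23

3.562e-23


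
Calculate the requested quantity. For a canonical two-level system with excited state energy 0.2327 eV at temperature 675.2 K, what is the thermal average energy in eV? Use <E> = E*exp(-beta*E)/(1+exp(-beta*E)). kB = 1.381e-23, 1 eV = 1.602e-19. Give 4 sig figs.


Step 1: beta*E = 0.2327*1.602e-19/(1.381e-23*675.2) = 3.998
Step 2: exp(-beta*E) = 0.01835
Step 3: <E> = 0.2327*0.01835/(1+0.01835) = 0.004194 eV

0.004194


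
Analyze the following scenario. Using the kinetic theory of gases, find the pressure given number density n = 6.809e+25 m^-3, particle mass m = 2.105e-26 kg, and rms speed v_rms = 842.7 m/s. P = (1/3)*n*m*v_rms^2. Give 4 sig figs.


Step 1: v_rms^2 = 842.7^2 = 7.101e+05
Step 2: n*m = 6.809e+25*2.105e-26 = 1.433
Step 3: P = (1/3)*1.433*7.101e+05 = 3.393e+05 Pa

3.393e+05


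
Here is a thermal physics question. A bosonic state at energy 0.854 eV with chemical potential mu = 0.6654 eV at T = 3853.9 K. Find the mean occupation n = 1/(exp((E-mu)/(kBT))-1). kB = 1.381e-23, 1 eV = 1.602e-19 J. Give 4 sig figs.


Step 1: (E - mu) = 0.1886 eV
Step 2: x = (E-mu)*eV/(kB*T) = 0.1886*1.602e-19/(1.381e-23*3853.9) = 0.5677
Step 3: exp(x) = 1.764
Step 4: n = 1/(exp(x)-1) = 1.309

1.309


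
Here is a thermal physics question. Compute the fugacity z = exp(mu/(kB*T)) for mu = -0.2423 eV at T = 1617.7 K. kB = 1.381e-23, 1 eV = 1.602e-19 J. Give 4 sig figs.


Step 1: Convert mu to Joules: -0.2423*1.602e-19 = -3.882e-20 J
Step 2: kB*T = 1.381e-23*1617.7 = 2.234e-20 J
Step 3: mu/(kB*T) = -1.737
Step 4: z = exp(-1.737) = 0.176

0.176


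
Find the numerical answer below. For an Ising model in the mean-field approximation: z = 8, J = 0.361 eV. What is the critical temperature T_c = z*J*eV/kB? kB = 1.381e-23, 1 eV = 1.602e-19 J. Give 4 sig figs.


Step 1: z*J = 8*0.361 = 2.888 eV
Step 2: Convert to Joules: 2.888*1.602e-19 = 4.627e-19 J
Step 3: T_c = 4.627e-19 / 1.381e-23 = 3.35e+04 K

3.35e+04


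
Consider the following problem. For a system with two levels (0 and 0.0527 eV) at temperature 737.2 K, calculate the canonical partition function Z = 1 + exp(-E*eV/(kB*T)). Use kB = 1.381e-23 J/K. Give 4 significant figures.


Step 1: Compute beta*E = E*eV/(kB*T) = 0.0527*1.602e-19/(1.381e-23*737.2) = 0.8293
Step 2: exp(-beta*E) = exp(-0.8293) = 0.4364
Step 3: Z = 1 + 0.4364 = 1.436

1.436


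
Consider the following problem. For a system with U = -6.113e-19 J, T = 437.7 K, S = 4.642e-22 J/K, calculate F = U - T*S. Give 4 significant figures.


Step 1: T*S = 437.7 * 4.642e-22 = 2.032e-19 J
Step 2: F = U - T*S = -6.113e-19 - 2.032e-19
Step 3: F = -8.145e-19 J

-8.145e-19


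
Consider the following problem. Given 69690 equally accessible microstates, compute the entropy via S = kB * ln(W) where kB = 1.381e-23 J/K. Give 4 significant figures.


Step 1: ln(W) = ln(69690) = 11.15
Step 2: S = kB * ln(W) = 1.381e-23 * 11.15
Step 3: S = 1.54e-22 J/K

1.54e-22


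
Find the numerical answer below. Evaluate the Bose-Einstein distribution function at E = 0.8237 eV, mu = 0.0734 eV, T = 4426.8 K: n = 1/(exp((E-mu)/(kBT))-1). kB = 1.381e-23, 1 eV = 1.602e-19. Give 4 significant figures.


Step 1: (E - mu) = 0.7503 eV
Step 2: x = (E-mu)*eV/(kB*T) = 0.7503*1.602e-19/(1.381e-23*4426.8) = 1.966
Step 3: exp(x) = 7.143
Step 4: n = 1/(exp(x)-1) = 0.1628

0.1628


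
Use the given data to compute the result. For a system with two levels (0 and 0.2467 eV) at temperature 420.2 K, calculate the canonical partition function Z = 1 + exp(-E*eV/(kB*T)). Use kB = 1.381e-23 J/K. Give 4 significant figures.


Step 1: Compute beta*E = E*eV/(kB*T) = 0.2467*1.602e-19/(1.381e-23*420.2) = 6.811
Step 2: exp(-beta*E) = exp(-6.811) = 0.001102
Step 3: Z = 1 + 0.001102 = 1.001

1.001


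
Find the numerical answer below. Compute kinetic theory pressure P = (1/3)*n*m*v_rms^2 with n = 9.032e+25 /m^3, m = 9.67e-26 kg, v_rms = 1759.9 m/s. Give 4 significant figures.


Step 1: v_rms^2 = 1759.9^2 = 3.097e+06
Step 2: n*m = 9.032e+25*9.67e-26 = 8.734
Step 3: P = (1/3)*8.734*3.097e+06 = 9.017e+06 Pa

9.017e+06


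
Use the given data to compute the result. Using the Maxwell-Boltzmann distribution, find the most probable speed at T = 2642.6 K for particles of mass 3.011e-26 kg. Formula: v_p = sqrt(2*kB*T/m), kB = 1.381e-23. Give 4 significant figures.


Step 1: Numerator = 2*kB*T = 2*1.381e-23*2642.6 = 7.299e-20
Step 2: Ratio = 7.299e-20 / 3.011e-26 = 2.424e+06
Step 3: v_p = sqrt(2.424e+06) = 1557 m/s

1557


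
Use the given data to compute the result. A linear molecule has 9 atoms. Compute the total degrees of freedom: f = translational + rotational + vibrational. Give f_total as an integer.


Step 1: Translational DOF = 3
Step 2: Rotational DOF (linear) = 2
Step 3: Vibrational DOF = 3*9 - 5 = 22
Step 4: Total = 3 + 2 + 22 = 27

27


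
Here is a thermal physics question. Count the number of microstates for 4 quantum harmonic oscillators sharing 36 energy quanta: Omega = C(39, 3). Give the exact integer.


Step 1: Use binomial coefficient C(39, 3)
Step 2: Numerator = 39! / 36!
Step 3: Denominator = 3!
Step 4: Omega = 9139

9139


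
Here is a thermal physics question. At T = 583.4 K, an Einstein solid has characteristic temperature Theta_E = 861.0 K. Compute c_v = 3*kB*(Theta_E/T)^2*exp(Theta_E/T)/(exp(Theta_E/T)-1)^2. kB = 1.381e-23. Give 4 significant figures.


Step 1: x = Theta_E/T = 861.0/583.4 = 1.476
Step 2: x^2 = 2.178
Step 3: exp(x) = 4.375
Step 4: c_v = 3*1.381e-23*2.178*4.375/(4.375-1)^2 = 3.466e-23

3.466e-23


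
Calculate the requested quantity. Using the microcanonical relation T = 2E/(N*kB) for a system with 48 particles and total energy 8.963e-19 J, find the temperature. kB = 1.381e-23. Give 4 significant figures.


Step 1: Numerator = 2*E = 2*8.963e-19 = 1.793e-18 J
Step 2: Denominator = N*kB = 48*1.381e-23 = 6.629e-22
Step 3: T = 1.793e-18 / 6.629e-22 = 2704 K

2704


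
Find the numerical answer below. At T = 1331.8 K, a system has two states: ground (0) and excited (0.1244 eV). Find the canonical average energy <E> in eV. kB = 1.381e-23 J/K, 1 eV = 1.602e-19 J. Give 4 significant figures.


Step 1: beta*E = 0.1244*1.602e-19/(1.381e-23*1331.8) = 1.084
Step 2: exp(-beta*E) = 0.3384
Step 3: <E> = 0.1244*0.3384/(1+0.3384) = 0.03145 eV

0.03145


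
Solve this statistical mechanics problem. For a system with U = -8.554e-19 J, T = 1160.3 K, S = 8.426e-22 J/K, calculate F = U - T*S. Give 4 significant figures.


Step 1: T*S = 1160.3 * 8.426e-22 = 9.777e-19 J
Step 2: F = U - T*S = -8.554e-19 - 9.777e-19
Step 3: F = -1.833e-18 J

-1.833e-18


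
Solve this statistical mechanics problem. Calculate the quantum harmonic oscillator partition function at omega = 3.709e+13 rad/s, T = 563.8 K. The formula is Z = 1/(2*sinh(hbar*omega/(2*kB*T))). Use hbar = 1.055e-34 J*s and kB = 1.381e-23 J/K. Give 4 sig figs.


Step 1: Compute x = hbar*omega/(kB*T) = 1.055e-34*3.709e+13/(1.381e-23*563.8) = 0.5026
Step 2: x/2 = 0.2513
Step 3: sinh(x/2) = 0.2539
Step 4: Z = 1/(2*0.2539) = 1.969

1.969


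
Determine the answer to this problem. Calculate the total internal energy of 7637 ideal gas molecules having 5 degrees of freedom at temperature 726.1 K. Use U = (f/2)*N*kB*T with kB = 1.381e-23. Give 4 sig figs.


Step 1: f/2 = 5/2 = 2.5
Step 2: N*kB*T = 7637*1.381e-23*726.1 = 7.658e-17
Step 3: U = 2.5 * 7.658e-17 = 1.914e-16 J

1.914e-16


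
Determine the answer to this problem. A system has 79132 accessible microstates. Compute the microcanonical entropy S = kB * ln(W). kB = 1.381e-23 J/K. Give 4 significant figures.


Step 1: ln(W) = ln(79132) = 11.28
Step 2: S = kB * ln(W) = 1.381e-23 * 11.28
Step 3: S = 1.558e-22 J/K

1.558e-22


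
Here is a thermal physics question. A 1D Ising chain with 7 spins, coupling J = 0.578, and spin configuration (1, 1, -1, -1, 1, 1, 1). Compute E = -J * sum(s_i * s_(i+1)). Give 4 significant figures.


Step 1: Nearest-neighbor products: 1, -1, 1, -1, 1, 1
Step 2: Sum of products = 2
Step 3: E = -0.578 * 2 = -1.156

-1.156


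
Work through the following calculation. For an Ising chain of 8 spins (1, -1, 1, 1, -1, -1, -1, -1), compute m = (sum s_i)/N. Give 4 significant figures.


Step 1: Count up spins (+1): 3, down spins (-1): 5
Step 2: Total magnetization M = 3 - 5 = -2
Step 3: m = M/N = -2/8 = -0.25

-0.25


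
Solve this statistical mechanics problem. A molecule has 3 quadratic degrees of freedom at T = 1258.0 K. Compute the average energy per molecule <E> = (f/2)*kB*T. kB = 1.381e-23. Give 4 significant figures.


Step 1: f/2 = 3/2 = 1.5
Step 2: kB*T = 1.381e-23 * 1258.0 = 1.737e-20
Step 3: <E> = 1.5 * 1.737e-20 = 2.606e-20 J

2.606e-20


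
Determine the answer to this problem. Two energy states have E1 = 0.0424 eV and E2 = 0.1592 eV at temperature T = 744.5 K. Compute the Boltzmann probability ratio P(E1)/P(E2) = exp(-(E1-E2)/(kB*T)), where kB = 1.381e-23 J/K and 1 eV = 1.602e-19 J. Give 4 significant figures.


Step 1: Compute energy difference dE = E1 - E2 = 0.0424 - 0.1592 = -0.1168 eV
Step 2: Convert to Joules: dE_J = -0.1168 * 1.602e-19 = -1.871e-20 J
Step 3: Compute exponent = -dE_J / (kB * T) = -(-1.871e-20) / (1.381e-23 * 744.5) = 1.82
Step 4: P(E1)/P(E2) = exp(1.82) = 6.171

6.171


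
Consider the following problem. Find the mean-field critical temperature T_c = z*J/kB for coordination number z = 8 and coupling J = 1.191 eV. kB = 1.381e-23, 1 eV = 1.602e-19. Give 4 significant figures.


Step 1: z*J = 8*1.191 = 9.528 eV
Step 2: Convert to Joules: 9.528*1.602e-19 = 1.526e-18 J
Step 3: T_c = 1.526e-18 / 1.381e-23 = 1.105e+05 K

1.105e+05


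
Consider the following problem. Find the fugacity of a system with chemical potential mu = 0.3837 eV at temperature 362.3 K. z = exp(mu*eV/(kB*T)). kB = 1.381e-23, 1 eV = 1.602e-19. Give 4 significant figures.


Step 1: Convert mu to Joules: 0.3837*1.602e-19 = 6.147e-20 J
Step 2: kB*T = 1.381e-23*362.3 = 5.003e-21 J
Step 3: mu/(kB*T) = 12.29
Step 4: z = exp(12.29) = 2.165e+05

2.165e+05


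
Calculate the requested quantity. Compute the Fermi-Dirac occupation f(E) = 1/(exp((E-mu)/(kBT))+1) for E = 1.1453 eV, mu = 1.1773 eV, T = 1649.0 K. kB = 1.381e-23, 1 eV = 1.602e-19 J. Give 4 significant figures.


Step 1: (E - mu) = 1.1453 - 1.1773 = -0.032 eV
Step 2: Convert: (E-mu)*eV = -5.126e-21 J
Step 3: x = (E-mu)*eV/(kB*T) = -0.2251
Step 4: f = 1/(exp(-0.2251)+1) = 0.556

0.556


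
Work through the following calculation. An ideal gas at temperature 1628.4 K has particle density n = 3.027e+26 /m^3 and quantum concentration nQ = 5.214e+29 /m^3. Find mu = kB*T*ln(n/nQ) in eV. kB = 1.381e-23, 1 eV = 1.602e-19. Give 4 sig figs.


Step 1: n/nQ = 3.027e+26/5.214e+29 = 0.0005806
Step 2: ln(n/nQ) = -7.452
Step 3: mu = kB*T*ln(n/nQ) = 2.249e-20*-7.452 = -1.676e-19 J
Step 4: Convert to eV: -1.676e-19/1.602e-19 = -1.046 eV

-1.046


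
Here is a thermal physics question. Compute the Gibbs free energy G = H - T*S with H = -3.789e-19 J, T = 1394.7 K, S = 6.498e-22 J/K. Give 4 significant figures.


Step 1: T*S = 1394.7 * 6.498e-22 = 9.063e-19 J
Step 2: G = H - T*S = -3.789e-19 - 9.063e-19
Step 3: G = -1.285e-18 J

-1.285e-18


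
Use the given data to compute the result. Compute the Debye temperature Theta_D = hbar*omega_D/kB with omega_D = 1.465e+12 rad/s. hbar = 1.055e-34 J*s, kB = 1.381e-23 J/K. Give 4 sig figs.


Step 1: hbar*omega_D = 1.055e-34 * 1.465e+12 = 1.546e-22 J
Step 2: Theta_D = 1.546e-22 / 1.381e-23
Step 3: Theta_D = 11.19 K

11.19


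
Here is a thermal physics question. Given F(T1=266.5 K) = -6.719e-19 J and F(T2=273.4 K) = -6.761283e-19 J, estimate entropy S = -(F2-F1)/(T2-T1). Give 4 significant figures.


Step 1: dF = F2 - F1 = -6.761283e-19 - (-6.719e-19) = -4.2283e-21 J
Step 2: dT = T2 - T1 = 273.4 - 266.5 = 6.9 K
Step 3: S = -dF/dT = -(-4.2283e-21)/6.9 = 6.128e-22 J/K

6.128e-22


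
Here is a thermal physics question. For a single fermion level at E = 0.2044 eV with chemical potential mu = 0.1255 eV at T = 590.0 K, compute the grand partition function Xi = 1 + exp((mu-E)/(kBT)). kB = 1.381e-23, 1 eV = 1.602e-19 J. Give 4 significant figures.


Step 1: (mu - E) = 0.1255 - 0.2044 = -0.0789 eV
Step 2: x = (mu-E)*eV/(kB*T) = -0.0789*1.602e-19/(1.381e-23*590.0) = -1.551
Step 3: exp(x) = 0.212
Step 4: Xi = 1 + 0.212 = 1.212

1.212


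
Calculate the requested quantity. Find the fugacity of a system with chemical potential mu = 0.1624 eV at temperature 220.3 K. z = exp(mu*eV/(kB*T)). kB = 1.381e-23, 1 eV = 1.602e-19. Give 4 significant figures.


Step 1: Convert mu to Joules: 0.1624*1.602e-19 = 2.602e-20 J
Step 2: kB*T = 1.381e-23*220.3 = 3.042e-21 J
Step 3: mu/(kB*T) = 8.551
Step 4: z = exp(8.551) = 5174

5174


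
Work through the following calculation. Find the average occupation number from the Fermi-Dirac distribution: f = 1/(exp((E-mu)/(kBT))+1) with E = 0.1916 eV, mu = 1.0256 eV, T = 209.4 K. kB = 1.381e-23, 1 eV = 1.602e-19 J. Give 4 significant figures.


Step 1: (E - mu) = 0.1916 - 1.0256 = -0.834 eV
Step 2: Convert: (E-mu)*eV = -1.336e-19 J
Step 3: x = (E-mu)*eV/(kB*T) = -46.2
Step 4: f = 1/(exp(-46.2)+1) = 1

1


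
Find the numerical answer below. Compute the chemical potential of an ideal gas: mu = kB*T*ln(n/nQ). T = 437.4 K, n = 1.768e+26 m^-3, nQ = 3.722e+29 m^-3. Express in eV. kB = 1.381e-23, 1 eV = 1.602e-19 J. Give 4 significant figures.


Step 1: n/nQ = 1.768e+26/3.722e+29 = 0.000475
Step 2: ln(n/nQ) = -7.652
Step 3: mu = kB*T*ln(n/nQ) = 6.04e-21*-7.652 = -4.622e-20 J
Step 4: Convert to eV: -4.622e-20/1.602e-19 = -0.2885 eV

-0.2885


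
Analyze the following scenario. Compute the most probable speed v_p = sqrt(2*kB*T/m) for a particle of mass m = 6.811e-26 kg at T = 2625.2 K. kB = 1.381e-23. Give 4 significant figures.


Step 1: Numerator = 2*kB*T = 2*1.381e-23*2625.2 = 7.251e-20
Step 2: Ratio = 7.251e-20 / 6.811e-26 = 1.065e+06
Step 3: v_p = sqrt(1.065e+06) = 1032 m/s

1032


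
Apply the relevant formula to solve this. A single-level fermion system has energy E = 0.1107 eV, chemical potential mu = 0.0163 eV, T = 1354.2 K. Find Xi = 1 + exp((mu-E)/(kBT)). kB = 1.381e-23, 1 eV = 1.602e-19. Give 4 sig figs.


Step 1: (mu - E) = 0.0163 - 0.1107 = -0.0944 eV
Step 2: x = (mu-E)*eV/(kB*T) = -0.0944*1.602e-19/(1.381e-23*1354.2) = -0.8086
Step 3: exp(x) = 0.4455
Step 4: Xi = 1 + 0.4455 = 1.445

1.445


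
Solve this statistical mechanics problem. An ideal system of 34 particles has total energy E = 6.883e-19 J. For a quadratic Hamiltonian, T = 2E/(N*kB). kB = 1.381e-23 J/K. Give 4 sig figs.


Step 1: Numerator = 2*E = 2*6.883e-19 = 1.377e-18 J
Step 2: Denominator = N*kB = 34*1.381e-23 = 4.695e-22
Step 3: T = 1.377e-18 / 4.695e-22 = 2932 K

2932


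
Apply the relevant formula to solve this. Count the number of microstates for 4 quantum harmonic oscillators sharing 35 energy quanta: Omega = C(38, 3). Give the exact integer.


Step 1: Use binomial coefficient C(38, 3)
Step 2: Numerator = 38! / 35!
Step 3: Denominator = 3!
Step 4: Omega = 8436

8436


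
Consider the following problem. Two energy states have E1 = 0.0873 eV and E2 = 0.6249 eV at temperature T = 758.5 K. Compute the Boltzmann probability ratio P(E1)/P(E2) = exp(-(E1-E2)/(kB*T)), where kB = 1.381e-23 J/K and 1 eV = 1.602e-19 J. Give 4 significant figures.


Step 1: Compute energy difference dE = E1 - E2 = 0.0873 - 0.6249 = -0.5376 eV
Step 2: Convert to Joules: dE_J = -0.5376 * 1.602e-19 = -8.612e-20 J
Step 3: Compute exponent = -dE_J / (kB * T) = -(-8.612e-20) / (1.381e-23 * 758.5) = 8.222
Step 4: P(E1)/P(E2) = exp(8.222) = 3722

3722


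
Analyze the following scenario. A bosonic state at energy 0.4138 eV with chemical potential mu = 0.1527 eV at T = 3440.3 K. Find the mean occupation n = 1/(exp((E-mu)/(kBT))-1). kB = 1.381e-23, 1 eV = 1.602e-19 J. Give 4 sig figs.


Step 1: (E - mu) = 0.2611 eV
Step 2: x = (E-mu)*eV/(kB*T) = 0.2611*1.602e-19/(1.381e-23*3440.3) = 0.8804
Step 3: exp(x) = 2.412
Step 4: n = 1/(exp(x)-1) = 0.7083

0.7083


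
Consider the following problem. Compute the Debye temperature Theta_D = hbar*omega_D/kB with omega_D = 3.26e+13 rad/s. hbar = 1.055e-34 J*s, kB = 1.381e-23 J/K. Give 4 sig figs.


Step 1: hbar*omega_D = 1.055e-34 * 3.26e+13 = 3.439e-21 J
Step 2: Theta_D = 3.439e-21 / 1.381e-23
Step 3: Theta_D = 249 K

249


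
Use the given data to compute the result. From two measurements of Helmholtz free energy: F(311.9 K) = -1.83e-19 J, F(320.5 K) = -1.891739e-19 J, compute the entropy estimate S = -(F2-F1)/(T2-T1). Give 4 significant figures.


Step 1: dF = F2 - F1 = -1.891739e-19 - (-1.83e-19) = -6.1739e-21 J
Step 2: dT = T2 - T1 = 320.5 - 311.9 = 8.6 K
Step 3: S = -dF/dT = -(-6.1739e-21)/8.6 = 7.179e-22 J/K

7.179e-22


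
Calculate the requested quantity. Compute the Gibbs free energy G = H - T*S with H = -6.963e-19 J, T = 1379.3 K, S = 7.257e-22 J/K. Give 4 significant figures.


Step 1: T*S = 1379.3 * 7.257e-22 = 1.001e-18 J
Step 2: G = H - T*S = -6.963e-19 - 1.001e-18
Step 3: G = -1.697e-18 J

-1.697e-18


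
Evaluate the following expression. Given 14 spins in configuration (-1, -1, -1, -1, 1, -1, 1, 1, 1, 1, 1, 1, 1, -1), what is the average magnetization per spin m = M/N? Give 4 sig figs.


Step 1: Count up spins (+1): 8, down spins (-1): 6
Step 2: Total magnetization M = 8 - 6 = 2
Step 3: m = M/N = 2/14 = 0.1429

0.1429


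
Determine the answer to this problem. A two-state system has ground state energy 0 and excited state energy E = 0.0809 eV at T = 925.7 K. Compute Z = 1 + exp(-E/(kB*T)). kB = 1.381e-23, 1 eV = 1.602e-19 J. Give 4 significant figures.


Step 1: Compute beta*E = E*eV/(kB*T) = 0.0809*1.602e-19/(1.381e-23*925.7) = 1.014
Step 2: exp(-beta*E) = exp(-1.014) = 0.3628
Step 3: Z = 1 + 0.3628 = 1.363

1.363


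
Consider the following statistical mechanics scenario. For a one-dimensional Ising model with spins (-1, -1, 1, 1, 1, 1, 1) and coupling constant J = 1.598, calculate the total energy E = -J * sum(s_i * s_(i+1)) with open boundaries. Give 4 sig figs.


Step 1: Nearest-neighbor products: 1, -1, 1, 1, 1, 1
Step 2: Sum of products = 4
Step 3: E = -1.598 * 4 = -6.392

-6.392


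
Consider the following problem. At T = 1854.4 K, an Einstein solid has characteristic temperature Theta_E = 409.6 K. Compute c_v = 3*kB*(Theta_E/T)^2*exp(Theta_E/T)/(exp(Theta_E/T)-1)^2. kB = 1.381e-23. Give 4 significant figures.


Step 1: x = Theta_E/T = 409.6/1854.4 = 0.2209
Step 2: x^2 = 0.04879
Step 3: exp(x) = 1.247
Step 4: c_v = 3*1.381e-23*0.04879*1.247/(1.247-1)^2 = 4.126e-23

4.126e-23


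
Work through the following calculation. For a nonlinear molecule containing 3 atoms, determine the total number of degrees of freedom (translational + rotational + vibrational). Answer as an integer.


Step 1: Translational DOF = 3
Step 2: Rotational DOF (nonlinear) = 3
Step 3: Vibrational DOF = 3*3 - 6 = 3
Step 4: Total = 3 + 3 + 3 = 9

9


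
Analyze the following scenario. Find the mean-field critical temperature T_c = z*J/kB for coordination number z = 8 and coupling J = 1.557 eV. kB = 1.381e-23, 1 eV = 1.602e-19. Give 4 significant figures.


Step 1: z*J = 8*1.557 = 12.46 eV
Step 2: Convert to Joules: 12.46*1.602e-19 = 1.995e-18 J
Step 3: T_c = 1.995e-18 / 1.381e-23 = 1.445e+05 K

1.445e+05


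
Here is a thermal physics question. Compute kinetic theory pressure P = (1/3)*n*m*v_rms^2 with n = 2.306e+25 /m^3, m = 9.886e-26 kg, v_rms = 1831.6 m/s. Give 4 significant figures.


Step 1: v_rms^2 = 1831.6^2 = 3.355e+06
Step 2: n*m = 2.306e+25*9.886e-26 = 2.28
Step 3: P = (1/3)*2.28*3.355e+06 = 2.549e+06 Pa

2.549e+06


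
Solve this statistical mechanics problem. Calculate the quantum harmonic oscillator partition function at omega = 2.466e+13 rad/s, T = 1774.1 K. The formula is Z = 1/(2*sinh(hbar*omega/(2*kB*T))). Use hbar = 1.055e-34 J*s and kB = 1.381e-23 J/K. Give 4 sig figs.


Step 1: Compute x = hbar*omega/(kB*T) = 1.055e-34*2.466e+13/(1.381e-23*1774.1) = 0.1062
Step 2: x/2 = 0.05309
Step 3: sinh(x/2) = 0.05312
Step 4: Z = 1/(2*0.05312) = 9.413

9.413


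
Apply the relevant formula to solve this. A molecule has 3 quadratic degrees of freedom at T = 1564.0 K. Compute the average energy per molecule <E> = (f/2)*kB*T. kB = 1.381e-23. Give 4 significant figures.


Step 1: f/2 = 3/2 = 1.5
Step 2: kB*T = 1.381e-23 * 1564.0 = 2.16e-20
Step 3: <E> = 1.5 * 2.16e-20 = 3.24e-20 J

3.24e-20


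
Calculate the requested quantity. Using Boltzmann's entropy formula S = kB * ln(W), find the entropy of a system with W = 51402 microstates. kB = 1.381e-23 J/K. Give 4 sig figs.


Step 1: ln(W) = ln(51402) = 10.85
Step 2: S = kB * ln(W) = 1.381e-23 * 10.85
Step 3: S = 1.498e-22 J/K

1.498e-22


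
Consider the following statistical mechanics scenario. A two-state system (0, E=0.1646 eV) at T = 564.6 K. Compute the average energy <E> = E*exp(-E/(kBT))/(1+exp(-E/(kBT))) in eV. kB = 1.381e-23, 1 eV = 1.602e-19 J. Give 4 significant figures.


Step 1: beta*E = 0.1646*1.602e-19/(1.381e-23*564.6) = 3.382
Step 2: exp(-beta*E) = 0.03398
Step 3: <E> = 0.1646*0.03398/(1+0.03398) = 0.00541 eV

0.00541


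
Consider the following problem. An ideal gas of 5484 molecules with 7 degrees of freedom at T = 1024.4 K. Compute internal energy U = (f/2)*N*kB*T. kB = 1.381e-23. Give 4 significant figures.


Step 1: f/2 = 7/2 = 3.5
Step 2: N*kB*T = 5484*1.381e-23*1024.4 = 7.758e-17
Step 3: U = 3.5 * 7.758e-17 = 2.715e-16 J

2.715e-16
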